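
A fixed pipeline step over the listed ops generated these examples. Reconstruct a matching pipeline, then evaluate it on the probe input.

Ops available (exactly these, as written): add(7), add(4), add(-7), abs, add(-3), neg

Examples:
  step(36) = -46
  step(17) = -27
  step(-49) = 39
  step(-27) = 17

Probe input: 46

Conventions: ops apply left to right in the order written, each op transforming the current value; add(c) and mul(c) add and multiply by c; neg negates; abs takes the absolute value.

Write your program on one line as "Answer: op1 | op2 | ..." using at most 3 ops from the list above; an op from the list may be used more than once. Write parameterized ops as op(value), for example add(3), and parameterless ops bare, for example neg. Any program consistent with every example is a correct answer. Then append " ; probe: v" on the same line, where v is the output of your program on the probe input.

neg | add(-7) | add(-3) ; probe: -56

Check, running the answer program on each example:
  36 -> -36 -> -43 -> -46
  17 -> -17 -> -24 -> -27
  -49 -> 49 -> 42 -> 39
  -27 -> 27 -> 20 -> 17
  probe: 46 -> -46 -> -53 -> -56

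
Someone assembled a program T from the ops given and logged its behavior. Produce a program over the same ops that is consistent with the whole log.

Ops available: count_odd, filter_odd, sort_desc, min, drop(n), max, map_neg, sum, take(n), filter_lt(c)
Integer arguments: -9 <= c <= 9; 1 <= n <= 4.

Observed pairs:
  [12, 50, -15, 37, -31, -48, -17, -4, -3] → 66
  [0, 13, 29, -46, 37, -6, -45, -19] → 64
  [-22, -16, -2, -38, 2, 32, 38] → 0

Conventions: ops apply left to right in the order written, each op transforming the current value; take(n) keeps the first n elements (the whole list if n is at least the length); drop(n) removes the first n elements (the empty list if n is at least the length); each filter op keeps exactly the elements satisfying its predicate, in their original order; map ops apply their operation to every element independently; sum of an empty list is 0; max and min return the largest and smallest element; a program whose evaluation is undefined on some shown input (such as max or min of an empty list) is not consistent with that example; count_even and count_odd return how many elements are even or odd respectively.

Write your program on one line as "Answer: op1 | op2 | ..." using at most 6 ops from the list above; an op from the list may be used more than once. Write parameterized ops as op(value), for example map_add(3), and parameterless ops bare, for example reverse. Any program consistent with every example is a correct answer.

filter_lt(8) | filter_lt(-1) | map_neg | filter_odd | sum

Check, running the answer program on each example:
  [12, 50, -15, 37, -31, -48, -17, -4, -3] -> [-15, -31, -48, -17, -4, -3] -> [-15, -31, -48, -17, -4, -3] -> [15, 31, 48, 17, 4, 3] -> [15, 31, 17, 3] -> 66
  [0, 13, 29, -46, 37, -6, -45, -19] -> [0, -46, -6, -45, -19] -> [-46, -6, -45, -19] -> [46, 6, 45, 19] -> [45, 19] -> 64
  [-22, -16, -2, -38, 2, 32, 38] -> [-22, -16, -2, -38, 2] -> [-22, -16, -2, -38] -> [22, 16, 2, 38] -> [] -> 0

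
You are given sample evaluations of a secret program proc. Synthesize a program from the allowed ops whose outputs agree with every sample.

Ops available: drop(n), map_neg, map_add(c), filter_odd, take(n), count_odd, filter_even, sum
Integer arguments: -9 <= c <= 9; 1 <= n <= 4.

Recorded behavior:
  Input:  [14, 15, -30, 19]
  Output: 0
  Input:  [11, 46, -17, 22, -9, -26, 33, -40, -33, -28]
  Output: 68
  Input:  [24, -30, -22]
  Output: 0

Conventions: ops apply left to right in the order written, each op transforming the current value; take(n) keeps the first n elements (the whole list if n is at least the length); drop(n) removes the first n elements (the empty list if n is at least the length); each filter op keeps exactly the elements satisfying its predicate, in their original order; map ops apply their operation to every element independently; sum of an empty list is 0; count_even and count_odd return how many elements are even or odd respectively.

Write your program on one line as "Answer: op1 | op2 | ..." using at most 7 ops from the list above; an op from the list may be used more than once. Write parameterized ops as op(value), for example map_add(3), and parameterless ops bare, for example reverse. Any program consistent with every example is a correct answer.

drop(2) | drop(1) | drop(1) | drop(2) | map_neg | sum

Check, running the answer program on each example:
  [14, 15, -30, 19] -> [-30, 19] -> [19] -> [] -> [] -> [] -> 0
  [11, 46, -17, 22, -9, -26, 33, -40, -33, -28] -> [-17, 22, -9, -26, 33, -40, -33, -28] -> [22, -9, -26, 33, -40, -33, -28] -> [-9, -26, 33, -40, -33, -28] -> [33, -40, -33, -28] -> [-33, 40, 33, 28] -> 68
  [24, -30, -22] -> [-22] -> [] -> [] -> [] -> [] -> 0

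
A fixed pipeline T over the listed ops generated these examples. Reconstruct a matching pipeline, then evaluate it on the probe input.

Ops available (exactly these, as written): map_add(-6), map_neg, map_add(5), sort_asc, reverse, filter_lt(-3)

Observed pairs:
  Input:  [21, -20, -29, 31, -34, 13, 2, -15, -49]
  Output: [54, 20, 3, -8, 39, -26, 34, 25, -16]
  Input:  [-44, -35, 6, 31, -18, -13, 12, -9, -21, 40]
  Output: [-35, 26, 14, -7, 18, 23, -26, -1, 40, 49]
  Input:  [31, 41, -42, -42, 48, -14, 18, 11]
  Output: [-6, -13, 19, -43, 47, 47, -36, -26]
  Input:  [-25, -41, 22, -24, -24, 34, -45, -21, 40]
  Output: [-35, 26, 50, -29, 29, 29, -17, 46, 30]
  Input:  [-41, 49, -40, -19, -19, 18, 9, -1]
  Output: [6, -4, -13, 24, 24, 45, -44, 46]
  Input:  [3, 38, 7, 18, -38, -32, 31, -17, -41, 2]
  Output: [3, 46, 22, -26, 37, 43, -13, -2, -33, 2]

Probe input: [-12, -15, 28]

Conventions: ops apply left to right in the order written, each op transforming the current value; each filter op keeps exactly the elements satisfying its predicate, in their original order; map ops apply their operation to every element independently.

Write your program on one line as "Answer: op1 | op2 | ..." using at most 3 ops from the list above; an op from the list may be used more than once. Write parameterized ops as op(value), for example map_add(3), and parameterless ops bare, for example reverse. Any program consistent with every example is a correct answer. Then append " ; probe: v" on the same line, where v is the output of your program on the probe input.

reverse | map_neg | map_add(5) ; probe: [-23, 20, 17]

Check, running the answer program on each example:
  [21, -20, -29, 31, -34, 13, 2, -15, -49] -> [-49, -15, 2, 13, -34, 31, -29, -20, 21] -> [49, 15, -2, -13, 34, -31, 29, 20, -21] -> [54, 20, 3, -8, 39, -26, 34, 25, -16]
  [-44, -35, 6, 31, -18, -13, 12, -9, -21, 40] -> [40, -21, -9, 12, -13, -18, 31, 6, -35, -44] -> [-40, 21, 9, -12, 13, 18, -31, -6, 35, 44] -> [-35, 26, 14, -7, 18, 23, -26, -1, 40, 49]
  [31, 41, -42, -42, 48, -14, 18, 11] -> [11, 18, -14, 48, -42, -42, 41, 31] -> [-11, -18, 14, -48, 42, 42, -41, -31] -> [-6, -13, 19, -43, 47, 47, -36, -26]
  [-25, -41, 22, -24, -24, 34, -45, -21, 40] -> [40, -21, -45, 34, -24, -24, 22, -41, -25] -> [-40, 21, 45, -34, 24, 24, -22, 41, 25] -> [-35, 26, 50, -29, 29, 29, -17, 46, 30]
  [-41, 49, -40, -19, -19, 18, 9, -1] -> [-1, 9, 18, -19, -19, -40, 49, -41] -> [1, -9, -18, 19, 19, 40, -49, 41] -> [6, -4, -13, 24, 24, 45, -44, 46]
  [3, 38, 7, 18, -38, -32, 31, -17, -41, 2] -> [2, -41, -17, 31, -32, -38, 18, 7, 38, 3] -> [-2, 41, 17, -31, 32, 38, -18, -7, -38, -3] -> [3, 46, 22, -26, 37, 43, -13, -2, -33, 2]
  probe: [-12, -15, 28] -> [28, -15, -12] -> [-28, 15, 12] -> [-23, 20, 17]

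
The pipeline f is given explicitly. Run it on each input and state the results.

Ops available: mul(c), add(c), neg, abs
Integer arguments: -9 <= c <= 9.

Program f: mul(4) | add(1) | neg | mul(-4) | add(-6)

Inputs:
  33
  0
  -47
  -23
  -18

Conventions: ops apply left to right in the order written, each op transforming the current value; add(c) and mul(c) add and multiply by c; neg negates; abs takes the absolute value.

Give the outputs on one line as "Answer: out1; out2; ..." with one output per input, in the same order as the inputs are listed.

526; -2; -754; -370; -290

Execution, op by op:
  33 -> 132 -> 133 -> -133 -> 532 -> 526
  0 -> 0 -> 1 -> -1 -> 4 -> -2
  -47 -> -188 -> -187 -> 187 -> -748 -> -754
  -23 -> -92 -> -91 -> 91 -> -364 -> -370
  -18 -> -72 -> -71 -> 71 -> -284 -> -290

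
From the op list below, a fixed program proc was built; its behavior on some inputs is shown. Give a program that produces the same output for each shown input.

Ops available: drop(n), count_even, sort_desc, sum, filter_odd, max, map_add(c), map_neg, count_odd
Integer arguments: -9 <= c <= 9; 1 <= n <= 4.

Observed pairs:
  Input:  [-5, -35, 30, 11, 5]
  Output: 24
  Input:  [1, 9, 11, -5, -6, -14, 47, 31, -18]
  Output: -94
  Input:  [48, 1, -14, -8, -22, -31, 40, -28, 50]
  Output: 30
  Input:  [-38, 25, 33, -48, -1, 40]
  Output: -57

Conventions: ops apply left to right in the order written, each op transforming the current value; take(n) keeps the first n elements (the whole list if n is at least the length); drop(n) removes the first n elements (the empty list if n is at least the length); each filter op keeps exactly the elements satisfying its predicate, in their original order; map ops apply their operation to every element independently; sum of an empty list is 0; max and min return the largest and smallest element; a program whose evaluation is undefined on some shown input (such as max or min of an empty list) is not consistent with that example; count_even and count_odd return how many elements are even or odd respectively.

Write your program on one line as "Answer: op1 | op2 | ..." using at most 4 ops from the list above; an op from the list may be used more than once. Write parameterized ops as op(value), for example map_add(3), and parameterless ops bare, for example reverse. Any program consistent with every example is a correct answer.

map_neg | filter_odd | sum

Check, running the answer program on each example:
  [-5, -35, 30, 11, 5] -> [5, 35, -30, -11, -5] -> [5, 35, -11, -5] -> 24
  [1, 9, 11, -5, -6, -14, 47, 31, -18] -> [-1, -9, -11, 5, 6, 14, -47, -31, 18] -> [-1, -9, -11, 5, -47, -31] -> -94
  [48, 1, -14, -8, -22, -31, 40, -28, 50] -> [-48, -1, 14, 8, 22, 31, -40, 28, -50] -> [-1, 31] -> 30
  [-38, 25, 33, -48, -1, 40] -> [38, -25, -33, 48, 1, -40] -> [-25, -33, 1] -> -57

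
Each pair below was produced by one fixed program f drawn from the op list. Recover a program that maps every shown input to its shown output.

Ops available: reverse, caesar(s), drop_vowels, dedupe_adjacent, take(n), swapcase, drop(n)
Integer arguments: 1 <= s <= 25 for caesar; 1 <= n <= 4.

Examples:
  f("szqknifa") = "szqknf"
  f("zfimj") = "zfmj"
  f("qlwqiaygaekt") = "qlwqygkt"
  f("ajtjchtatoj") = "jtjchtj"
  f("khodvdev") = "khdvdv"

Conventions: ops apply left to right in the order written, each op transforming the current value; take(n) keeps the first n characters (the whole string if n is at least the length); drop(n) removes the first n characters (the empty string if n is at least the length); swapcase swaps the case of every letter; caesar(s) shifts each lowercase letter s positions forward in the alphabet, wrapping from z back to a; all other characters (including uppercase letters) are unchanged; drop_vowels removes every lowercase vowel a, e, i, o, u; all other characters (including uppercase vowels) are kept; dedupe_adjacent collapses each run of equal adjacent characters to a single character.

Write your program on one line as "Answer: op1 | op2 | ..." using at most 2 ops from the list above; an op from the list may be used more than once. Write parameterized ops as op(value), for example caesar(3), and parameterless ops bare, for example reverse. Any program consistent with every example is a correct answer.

drop_vowels | dedupe_adjacent

Check, running the answer program on each example:
  "szqknifa" -> "szqknf" -> "szqknf"
  "zfimj" -> "zfmj" -> "zfmj"
  "qlwqiaygaekt" -> "qlwqygkt" -> "qlwqygkt"
  "ajtjchtatoj" -> "jtjchttj" -> "jtjchtj"
  "khodvdev" -> "khdvdv" -> "khdvdv"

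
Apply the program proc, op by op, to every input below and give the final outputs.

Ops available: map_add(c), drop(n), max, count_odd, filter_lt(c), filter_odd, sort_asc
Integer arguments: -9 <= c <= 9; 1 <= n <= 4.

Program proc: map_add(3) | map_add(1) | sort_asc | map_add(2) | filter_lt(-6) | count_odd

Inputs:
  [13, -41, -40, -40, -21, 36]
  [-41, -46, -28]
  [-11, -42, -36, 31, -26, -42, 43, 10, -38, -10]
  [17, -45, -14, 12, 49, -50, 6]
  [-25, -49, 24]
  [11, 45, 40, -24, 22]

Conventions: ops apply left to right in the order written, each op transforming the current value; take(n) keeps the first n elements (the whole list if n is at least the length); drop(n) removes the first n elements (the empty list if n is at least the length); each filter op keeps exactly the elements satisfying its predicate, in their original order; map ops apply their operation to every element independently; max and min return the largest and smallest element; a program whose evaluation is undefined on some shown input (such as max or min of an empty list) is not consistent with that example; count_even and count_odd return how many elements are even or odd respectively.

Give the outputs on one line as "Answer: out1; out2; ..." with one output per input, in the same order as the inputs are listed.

Execution, op by op:
  [13, -41, -40, -40, -21, 36] -> [16, -38, -37, -37, -18, 39] -> [17, -37, -36, -36, -17, 40] -> [-37, -36, -36, -17, 17, 40] -> [-35, -34, -34, -15, 19, 42] -> [-35, -34, -34, -15] -> 2
  [-41, -46, -28] -> [-38, -43, -25] -> [-37, -42, -24] -> [-42, -37, -24] -> [-40, -35, -22] -> [-40, -35, -22] -> 1
  [-11, -42, -36, 31, -26, -42, 43, 10, -38, -10] -> [-8, -39, -33, 34, -23, -39, 46, 13, -35, -7] -> [-7, -38, -32, 35, -22, -38, 47, 14, -34, -6] -> [-38, -38, -34, -32, -22, -7, -6, 14, 35, 47] -> [-36, -36, -32, -30, -20, -5, -4, 16, 37, 49] -> [-36, -36, -32, -30, -20] -> 0
  [17, -45, -14, 12, 49, -50, 6] -> [20, -42, -11, 15, 52, -47, 9] -> [21, -41, -10, 16, 53, -46, 10] -> [-46, -41, -10, 10, 16, 21, 53] -> [-44, -39, -8, 12, 18, 23, 55] -> [-44, -39, -8] -> 1
  [-25, -49, 24] -> [-22, -46, 27] -> [-21, -45, 28] -> [-45, -21, 28] -> [-43, -19, 30] -> [-43, -19] -> 2
  [11, 45, 40, -24, 22] -> [14, 48, 43, -21, 25] -> [15, 49, 44, -20, 26] -> [-20, 15, 26, 44, 49] -> [-18, 17, 28, 46, 51] -> [-18] -> 0

2; 1; 0; 1; 2; 0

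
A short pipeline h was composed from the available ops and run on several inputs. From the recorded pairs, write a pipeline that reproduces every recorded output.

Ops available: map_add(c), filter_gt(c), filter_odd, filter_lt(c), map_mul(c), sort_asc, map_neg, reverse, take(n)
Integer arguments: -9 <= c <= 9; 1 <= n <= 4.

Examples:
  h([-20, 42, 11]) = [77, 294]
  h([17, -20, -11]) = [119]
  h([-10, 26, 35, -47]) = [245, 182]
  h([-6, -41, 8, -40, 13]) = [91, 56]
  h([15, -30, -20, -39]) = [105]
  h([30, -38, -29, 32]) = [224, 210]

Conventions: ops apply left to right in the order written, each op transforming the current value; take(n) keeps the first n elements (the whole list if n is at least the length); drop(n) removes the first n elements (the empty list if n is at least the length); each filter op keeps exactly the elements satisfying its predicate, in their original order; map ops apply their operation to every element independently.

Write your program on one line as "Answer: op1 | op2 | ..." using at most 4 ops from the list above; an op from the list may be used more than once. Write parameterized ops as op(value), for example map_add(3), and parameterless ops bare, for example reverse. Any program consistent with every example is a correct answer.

map_neg | map_mul(-7) | reverse | filter_gt(-6)

Check, running the answer program on each example:
  [-20, 42, 11] -> [20, -42, -11] -> [-140, 294, 77] -> [77, 294, -140] -> [77, 294]
  [17, -20, -11] -> [-17, 20, 11] -> [119, -140, -77] -> [-77, -140, 119] -> [119]
  [-10, 26, 35, -47] -> [10, -26, -35, 47] -> [-70, 182, 245, -329] -> [-329, 245, 182, -70] -> [245, 182]
  [-6, -41, 8, -40, 13] -> [6, 41, -8, 40, -13] -> [-42, -287, 56, -280, 91] -> [91, -280, 56, -287, -42] -> [91, 56]
  [15, -30, -20, -39] -> [-15, 30, 20, 39] -> [105, -210, -140, -273] -> [-273, -140, -210, 105] -> [105]
  [30, -38, -29, 32] -> [-30, 38, 29, -32] -> [210, -266, -203, 224] -> [224, -203, -266, 210] -> [224, 210]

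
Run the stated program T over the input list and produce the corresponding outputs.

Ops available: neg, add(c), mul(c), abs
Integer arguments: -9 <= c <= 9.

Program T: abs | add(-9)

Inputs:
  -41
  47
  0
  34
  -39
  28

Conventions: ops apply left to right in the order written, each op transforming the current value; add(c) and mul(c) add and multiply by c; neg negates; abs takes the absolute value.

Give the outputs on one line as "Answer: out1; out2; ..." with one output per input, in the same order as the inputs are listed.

Execution, op by op:
  -41 -> 41 -> 32
  47 -> 47 -> 38
  0 -> 0 -> -9
  34 -> 34 -> 25
  -39 -> 39 -> 30
  28 -> 28 -> 19

32; 38; -9; 25; 30; 19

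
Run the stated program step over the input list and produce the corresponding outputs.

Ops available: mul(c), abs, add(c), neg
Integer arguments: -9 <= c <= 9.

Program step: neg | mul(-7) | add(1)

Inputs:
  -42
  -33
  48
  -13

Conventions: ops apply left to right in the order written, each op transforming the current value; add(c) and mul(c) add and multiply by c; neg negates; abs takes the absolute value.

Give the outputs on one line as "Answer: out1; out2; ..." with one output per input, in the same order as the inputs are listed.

-293; -230; 337; -90

Execution, op by op:
  -42 -> 42 -> -294 -> -293
  -33 -> 33 -> -231 -> -230
  48 -> -48 -> 336 -> 337
  -13 -> 13 -> -91 -> -90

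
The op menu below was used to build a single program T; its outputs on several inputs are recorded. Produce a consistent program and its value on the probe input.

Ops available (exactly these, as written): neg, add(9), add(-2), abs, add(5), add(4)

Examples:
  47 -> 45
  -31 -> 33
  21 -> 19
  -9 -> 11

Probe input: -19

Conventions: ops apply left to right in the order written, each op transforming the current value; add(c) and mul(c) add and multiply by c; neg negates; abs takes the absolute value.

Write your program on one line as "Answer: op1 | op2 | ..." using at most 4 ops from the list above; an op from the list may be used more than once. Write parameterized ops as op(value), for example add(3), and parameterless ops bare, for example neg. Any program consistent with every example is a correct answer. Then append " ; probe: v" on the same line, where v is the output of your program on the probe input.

add(-2) | neg | abs ; probe: 21

Check, running the answer program on each example:
  47 -> 45 -> -45 -> 45
  -31 -> -33 -> 33 -> 33
  21 -> 19 -> -19 -> 19
  -9 -> -11 -> 11 -> 11
  probe: -19 -> -21 -> 21 -> 21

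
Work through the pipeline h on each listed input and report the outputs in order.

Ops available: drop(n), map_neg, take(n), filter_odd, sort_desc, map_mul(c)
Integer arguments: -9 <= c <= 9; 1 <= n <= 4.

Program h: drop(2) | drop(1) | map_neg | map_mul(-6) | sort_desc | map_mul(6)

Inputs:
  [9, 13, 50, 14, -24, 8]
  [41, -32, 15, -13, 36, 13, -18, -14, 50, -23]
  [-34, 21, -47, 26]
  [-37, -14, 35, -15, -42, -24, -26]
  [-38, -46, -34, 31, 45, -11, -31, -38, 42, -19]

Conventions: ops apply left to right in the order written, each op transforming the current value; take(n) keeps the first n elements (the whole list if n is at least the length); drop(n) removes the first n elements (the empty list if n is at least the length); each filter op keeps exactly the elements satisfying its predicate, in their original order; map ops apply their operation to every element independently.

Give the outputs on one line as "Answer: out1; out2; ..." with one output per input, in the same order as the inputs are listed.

Execution, op by op:
  [9, 13, 50, 14, -24, 8] -> [50, 14, -24, 8] -> [14, -24, 8] -> [-14, 24, -8] -> [84, -144, 48] -> [84, 48, -144] -> [504, 288, -864]
  [41, -32, 15, -13, 36, 13, -18, -14, 50, -23] -> [15, -13, 36, 13, -18, -14, 50, -23] -> [-13, 36, 13, -18, -14, 50, -23] -> [13, -36, -13, 18, 14, -50, 23] -> [-78, 216, 78, -108, -84, 300, -138] -> [300, 216, 78, -78, -84, -108, -138] -> [1800, 1296, 468, -468, -504, -648, -828]
  [-34, 21, -47, 26] -> [-47, 26] -> [26] -> [-26] -> [156] -> [156] -> [936]
  [-37, -14, 35, -15, -42, -24, -26] -> [35, -15, -42, -24, -26] -> [-15, -42, -24, -26] -> [15, 42, 24, 26] -> [-90, -252, -144, -156] -> [-90, -144, -156, -252] -> [-540, -864, -936, -1512]
  [-38, -46, -34, 31, 45, -11, -31, -38, 42, -19] -> [-34, 31, 45, -11, -31, -38, 42, -19] -> [31, 45, -11, -31, -38, 42, -19] -> [-31, -45, 11, 31, 38, -42, 19] -> [186, 270, -66, -186, -228, 252, -114] -> [270, 252, 186, -66, -114, -186, -228] -> [1620, 1512, 1116, -396, -684, -1116, -1368]

[504, 288, -864]; [1800, 1296, 468, -468, -504, -648, -828]; [936]; [-540, -864, -936, -1512]; [1620, 1512, 1116, -396, -684, -1116, -1368]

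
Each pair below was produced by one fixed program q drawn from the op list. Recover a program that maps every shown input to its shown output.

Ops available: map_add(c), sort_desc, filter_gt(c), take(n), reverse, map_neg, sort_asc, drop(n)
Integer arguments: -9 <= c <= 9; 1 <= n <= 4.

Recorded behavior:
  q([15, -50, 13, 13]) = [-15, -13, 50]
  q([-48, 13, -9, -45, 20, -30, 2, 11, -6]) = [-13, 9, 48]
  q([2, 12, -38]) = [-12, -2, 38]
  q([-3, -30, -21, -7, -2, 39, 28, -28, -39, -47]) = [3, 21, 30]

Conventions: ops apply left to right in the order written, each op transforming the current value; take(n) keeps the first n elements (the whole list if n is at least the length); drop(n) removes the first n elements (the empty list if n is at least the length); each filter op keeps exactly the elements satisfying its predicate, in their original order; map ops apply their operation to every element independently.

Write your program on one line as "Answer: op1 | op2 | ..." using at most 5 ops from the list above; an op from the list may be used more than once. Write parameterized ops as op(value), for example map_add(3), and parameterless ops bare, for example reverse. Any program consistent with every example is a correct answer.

take(3) | sort_asc | reverse | map_neg

Check, running the answer program on each example:
  [15, -50, 13, 13] -> [15, -50, 13] -> [-50, 13, 15] -> [15, 13, -50] -> [-15, -13, 50]
  [-48, 13, -9, -45, 20, -30, 2, 11, -6] -> [-48, 13, -9] -> [-48, -9, 13] -> [13, -9, -48] -> [-13, 9, 48]
  [2, 12, -38] -> [2, 12, -38] -> [-38, 2, 12] -> [12, 2, -38] -> [-12, -2, 38]
  [-3, -30, -21, -7, -2, 39, 28, -28, -39, -47] -> [-3, -30, -21] -> [-30, -21, -3] -> [-3, -21, -30] -> [3, 21, 30]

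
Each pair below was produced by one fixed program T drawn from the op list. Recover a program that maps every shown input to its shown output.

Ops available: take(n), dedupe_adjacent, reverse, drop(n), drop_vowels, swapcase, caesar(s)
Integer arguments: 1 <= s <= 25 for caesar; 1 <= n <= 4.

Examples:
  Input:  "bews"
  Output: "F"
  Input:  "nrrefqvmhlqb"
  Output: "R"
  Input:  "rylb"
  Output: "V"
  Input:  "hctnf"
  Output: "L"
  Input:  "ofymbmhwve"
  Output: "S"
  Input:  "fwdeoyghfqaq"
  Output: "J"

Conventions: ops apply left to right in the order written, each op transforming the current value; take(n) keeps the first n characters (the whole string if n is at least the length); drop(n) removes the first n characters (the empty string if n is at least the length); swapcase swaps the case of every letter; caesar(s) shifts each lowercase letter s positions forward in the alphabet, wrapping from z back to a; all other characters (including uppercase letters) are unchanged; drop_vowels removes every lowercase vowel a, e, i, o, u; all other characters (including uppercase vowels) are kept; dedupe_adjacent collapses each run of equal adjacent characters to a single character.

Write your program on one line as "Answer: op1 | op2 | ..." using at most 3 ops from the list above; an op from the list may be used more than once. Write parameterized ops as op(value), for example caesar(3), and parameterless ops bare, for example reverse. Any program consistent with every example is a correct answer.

take(1) | caesar(4) | swapcase

Check, running the answer program on each example:
  "bews" -> "b" -> "f" -> "F"
  "nrrefqvmhlqb" -> "n" -> "r" -> "R"
  "rylb" -> "r" -> "v" -> "V"
  "hctnf" -> "h" -> "l" -> "L"
  "ofymbmhwve" -> "o" -> "s" -> "S"
  "fwdeoyghfqaq" -> "f" -> "j" -> "J"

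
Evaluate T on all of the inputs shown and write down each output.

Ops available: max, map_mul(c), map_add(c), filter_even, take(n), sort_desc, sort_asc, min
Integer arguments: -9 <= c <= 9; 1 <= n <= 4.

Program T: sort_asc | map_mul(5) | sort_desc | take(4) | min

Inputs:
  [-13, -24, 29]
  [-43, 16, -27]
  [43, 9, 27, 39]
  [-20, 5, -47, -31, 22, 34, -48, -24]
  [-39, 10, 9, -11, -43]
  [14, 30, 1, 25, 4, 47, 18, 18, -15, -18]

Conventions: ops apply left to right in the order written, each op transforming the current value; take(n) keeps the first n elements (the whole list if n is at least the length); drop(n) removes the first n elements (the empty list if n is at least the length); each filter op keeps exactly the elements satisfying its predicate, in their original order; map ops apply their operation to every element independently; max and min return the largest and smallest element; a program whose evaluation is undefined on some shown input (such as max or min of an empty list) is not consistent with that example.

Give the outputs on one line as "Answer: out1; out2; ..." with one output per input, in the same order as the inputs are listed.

-120; -215; 45; -100; -195; 90

Execution, op by op:
  [-13, -24, 29] -> [-24, -13, 29] -> [-120, -65, 145] -> [145, -65, -120] -> [145, -65, -120] -> -120
  [-43, 16, -27] -> [-43, -27, 16] -> [-215, -135, 80] -> [80, -135, -215] -> [80, -135, -215] -> -215
  [43, 9, 27, 39] -> [9, 27, 39, 43] -> [45, 135, 195, 215] -> [215, 195, 135, 45] -> [215, 195, 135, 45] -> 45
  [-20, 5, -47, -31, 22, 34, -48, -24] -> [-48, -47, -31, -24, -20, 5, 22, 34] -> [-240, -235, -155, -120, -100, 25, 110, 170] -> [170, 110, 25, -100, -120, -155, -235, -240] -> [170, 110, 25, -100] -> -100
  [-39, 10, 9, -11, -43] -> [-43, -39, -11, 9, 10] -> [-215, -195, -55, 45, 50] -> [50, 45, -55, -195, -215] -> [50, 45, -55, -195] -> -195
  [14, 30, 1, 25, 4, 47, 18, 18, -15, -18] -> [-18, -15, 1, 4, 14, 18, 18, 25, 30, 47] -> [-90, -75, 5, 20, 70, 90, 90, 125, 150, 235] -> [235, 150, 125, 90, 90, 70, 20, 5, -75, -90] -> [235, 150, 125, 90] -> 90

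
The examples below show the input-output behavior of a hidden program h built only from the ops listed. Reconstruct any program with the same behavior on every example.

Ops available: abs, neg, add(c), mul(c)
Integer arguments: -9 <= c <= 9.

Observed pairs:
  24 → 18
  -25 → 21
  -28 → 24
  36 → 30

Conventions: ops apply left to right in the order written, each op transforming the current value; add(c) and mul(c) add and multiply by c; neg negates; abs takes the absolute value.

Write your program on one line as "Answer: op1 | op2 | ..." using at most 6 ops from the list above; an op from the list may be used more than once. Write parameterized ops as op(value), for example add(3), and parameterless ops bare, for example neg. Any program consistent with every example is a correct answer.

add(-1) | abs | add(-1) | add(2) | add(-6)

Check, running the answer program on each example:
  24 -> 23 -> 23 -> 22 -> 24 -> 18
  -25 -> -26 -> 26 -> 25 -> 27 -> 21
  -28 -> -29 -> 29 -> 28 -> 30 -> 24
  36 -> 35 -> 35 -> 34 -> 36 -> 30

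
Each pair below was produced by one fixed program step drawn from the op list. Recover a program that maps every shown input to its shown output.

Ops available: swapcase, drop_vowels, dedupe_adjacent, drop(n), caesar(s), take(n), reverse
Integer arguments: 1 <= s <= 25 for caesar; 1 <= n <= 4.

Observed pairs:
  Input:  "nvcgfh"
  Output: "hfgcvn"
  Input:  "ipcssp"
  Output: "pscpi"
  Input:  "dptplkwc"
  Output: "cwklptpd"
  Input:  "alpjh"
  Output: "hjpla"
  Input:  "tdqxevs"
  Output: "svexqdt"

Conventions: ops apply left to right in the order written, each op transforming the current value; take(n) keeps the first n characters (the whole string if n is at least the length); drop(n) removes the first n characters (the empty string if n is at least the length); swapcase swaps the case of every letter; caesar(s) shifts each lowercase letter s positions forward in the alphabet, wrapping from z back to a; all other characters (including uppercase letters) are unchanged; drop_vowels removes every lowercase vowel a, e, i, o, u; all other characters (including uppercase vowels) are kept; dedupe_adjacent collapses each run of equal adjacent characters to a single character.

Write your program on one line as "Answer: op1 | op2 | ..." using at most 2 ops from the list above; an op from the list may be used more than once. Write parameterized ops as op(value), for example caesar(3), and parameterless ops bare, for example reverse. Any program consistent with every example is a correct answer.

dedupe_adjacent | reverse

Check, running the answer program on each example:
  "nvcgfh" -> "nvcgfh" -> "hfgcvn"
  "ipcssp" -> "ipcsp" -> "pscpi"
  "dptplkwc" -> "dptplkwc" -> "cwklptpd"
  "alpjh" -> "alpjh" -> "hjpla"
  "tdqxevs" -> "tdqxevs" -> "svexqdt"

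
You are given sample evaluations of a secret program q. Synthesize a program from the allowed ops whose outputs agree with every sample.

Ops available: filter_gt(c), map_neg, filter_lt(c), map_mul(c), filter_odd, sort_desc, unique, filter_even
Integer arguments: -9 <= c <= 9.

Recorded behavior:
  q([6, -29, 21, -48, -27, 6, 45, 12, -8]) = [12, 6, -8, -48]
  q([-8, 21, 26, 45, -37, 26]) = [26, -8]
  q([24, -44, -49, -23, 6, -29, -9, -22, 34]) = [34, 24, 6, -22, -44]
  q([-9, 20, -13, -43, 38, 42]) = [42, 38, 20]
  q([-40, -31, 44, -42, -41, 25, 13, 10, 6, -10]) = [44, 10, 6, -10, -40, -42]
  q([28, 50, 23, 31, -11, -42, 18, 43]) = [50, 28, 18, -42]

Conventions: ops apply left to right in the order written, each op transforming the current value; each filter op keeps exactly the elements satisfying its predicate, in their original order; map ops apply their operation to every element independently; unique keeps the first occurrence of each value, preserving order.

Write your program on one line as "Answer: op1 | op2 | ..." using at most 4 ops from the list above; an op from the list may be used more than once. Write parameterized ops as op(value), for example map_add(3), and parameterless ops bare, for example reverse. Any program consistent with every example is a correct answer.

filter_even | sort_desc | unique

Check, running the answer program on each example:
  [6, -29, 21, -48, -27, 6, 45, 12, -8] -> [6, -48, 6, 12, -8] -> [12, 6, 6, -8, -48] -> [12, 6, -8, -48]
  [-8, 21, 26, 45, -37, 26] -> [-8, 26, 26] -> [26, 26, -8] -> [26, -8]
  [24, -44, -49, -23, 6, -29, -9, -22, 34] -> [24, -44, 6, -22, 34] -> [34, 24, 6, -22, -44] -> [34, 24, 6, -22, -44]
  [-9, 20, -13, -43, 38, 42] -> [20, 38, 42] -> [42, 38, 20] -> [42, 38, 20]
  [-40, -31, 44, -42, -41, 25, 13, 10, 6, -10] -> [-40, 44, -42, 10, 6, -10] -> [44, 10, 6, -10, -40, -42] -> [44, 10, 6, -10, -40, -42]
  [28, 50, 23, 31, -11, -42, 18, 43] -> [28, 50, -42, 18] -> [50, 28, 18, -42] -> [50, 28, 18, -42]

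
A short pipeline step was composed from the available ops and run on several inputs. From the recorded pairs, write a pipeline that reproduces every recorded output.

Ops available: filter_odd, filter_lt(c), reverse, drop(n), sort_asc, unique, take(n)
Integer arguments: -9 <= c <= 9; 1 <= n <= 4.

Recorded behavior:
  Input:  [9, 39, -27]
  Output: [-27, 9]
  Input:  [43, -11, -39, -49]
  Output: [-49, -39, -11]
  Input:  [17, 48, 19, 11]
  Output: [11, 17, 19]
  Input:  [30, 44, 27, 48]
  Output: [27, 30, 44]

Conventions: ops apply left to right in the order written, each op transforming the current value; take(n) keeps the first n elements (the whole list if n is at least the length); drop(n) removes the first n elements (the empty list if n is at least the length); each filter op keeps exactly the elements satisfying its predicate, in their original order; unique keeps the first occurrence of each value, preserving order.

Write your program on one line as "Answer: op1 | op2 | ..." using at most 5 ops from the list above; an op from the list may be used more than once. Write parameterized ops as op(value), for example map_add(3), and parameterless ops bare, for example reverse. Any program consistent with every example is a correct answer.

sort_asc | reverse | drop(1) | sort_asc

Check, running the answer program on each example:
  [9, 39, -27] -> [-27, 9, 39] -> [39, 9, -27] -> [9, -27] -> [-27, 9]
  [43, -11, -39, -49] -> [-49, -39, -11, 43] -> [43, -11, -39, -49] -> [-11, -39, -49] -> [-49, -39, -11]
  [17, 48, 19, 11] -> [11, 17, 19, 48] -> [48, 19, 17, 11] -> [19, 17, 11] -> [11, 17, 19]
  [30, 44, 27, 48] -> [27, 30, 44, 48] -> [48, 44, 30, 27] -> [44, 30, 27] -> [27, 30, 44]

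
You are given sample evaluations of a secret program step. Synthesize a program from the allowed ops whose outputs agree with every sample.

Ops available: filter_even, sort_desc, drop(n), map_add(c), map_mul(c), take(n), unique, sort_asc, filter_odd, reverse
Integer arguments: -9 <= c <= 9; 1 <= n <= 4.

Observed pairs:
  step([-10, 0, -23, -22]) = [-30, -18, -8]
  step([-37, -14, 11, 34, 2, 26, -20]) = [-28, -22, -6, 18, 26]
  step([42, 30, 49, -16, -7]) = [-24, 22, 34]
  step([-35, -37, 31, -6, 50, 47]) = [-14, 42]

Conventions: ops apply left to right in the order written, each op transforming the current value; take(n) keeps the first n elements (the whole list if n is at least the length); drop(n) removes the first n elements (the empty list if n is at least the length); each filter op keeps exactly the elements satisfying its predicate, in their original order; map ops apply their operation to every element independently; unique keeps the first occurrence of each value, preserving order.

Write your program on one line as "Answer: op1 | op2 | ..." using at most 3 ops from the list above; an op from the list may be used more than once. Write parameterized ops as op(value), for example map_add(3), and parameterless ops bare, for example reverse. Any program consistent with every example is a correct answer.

map_add(-8) | sort_asc | filter_even

Check, running the answer program on each example:
  [-10, 0, -23, -22] -> [-18, -8, -31, -30] -> [-31, -30, -18, -8] -> [-30, -18, -8]
  [-37, -14, 11, 34, 2, 26, -20] -> [-45, -22, 3, 26, -6, 18, -28] -> [-45, -28, -22, -6, 3, 18, 26] -> [-28, -22, -6, 18, 26]
  [42, 30, 49, -16, -7] -> [34, 22, 41, -24, -15] -> [-24, -15, 22, 34, 41] -> [-24, 22, 34]
  [-35, -37, 31, -6, 50, 47] -> [-43, -45, 23, -14, 42, 39] -> [-45, -43, -14, 23, 39, 42] -> [-14, 42]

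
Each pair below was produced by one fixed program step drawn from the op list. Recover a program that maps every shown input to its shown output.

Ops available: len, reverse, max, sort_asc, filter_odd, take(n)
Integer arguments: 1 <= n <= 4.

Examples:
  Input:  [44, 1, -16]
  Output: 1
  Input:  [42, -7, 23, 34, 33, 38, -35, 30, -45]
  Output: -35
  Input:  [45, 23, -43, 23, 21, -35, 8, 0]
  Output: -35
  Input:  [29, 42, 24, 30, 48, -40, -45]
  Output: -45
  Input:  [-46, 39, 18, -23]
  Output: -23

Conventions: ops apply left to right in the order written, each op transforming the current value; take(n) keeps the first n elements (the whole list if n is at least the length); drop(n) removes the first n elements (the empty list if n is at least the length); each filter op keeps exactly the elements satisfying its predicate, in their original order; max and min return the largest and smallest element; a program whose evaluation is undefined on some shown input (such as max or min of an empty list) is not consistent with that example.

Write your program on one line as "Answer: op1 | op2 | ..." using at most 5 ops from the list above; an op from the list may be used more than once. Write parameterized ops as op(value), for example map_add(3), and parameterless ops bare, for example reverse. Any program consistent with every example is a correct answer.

sort_asc | take(2) | filter_odd | reverse | max

Check, running the answer program on each example:
  [44, 1, -16] -> [-16, 1, 44] -> [-16, 1] -> [1] -> [1] -> 1
  [42, -7, 23, 34, 33, 38, -35, 30, -45] -> [-45, -35, -7, 23, 30, 33, 34, 38, 42] -> [-45, -35] -> [-45, -35] -> [-35, -45] -> -35
  [45, 23, -43, 23, 21, -35, 8, 0] -> [-43, -35, 0, 8, 21, 23, 23, 45] -> [-43, -35] -> [-43, -35] -> [-35, -43] -> -35
  [29, 42, 24, 30, 48, -40, -45] -> [-45, -40, 24, 29, 30, 42, 48] -> [-45, -40] -> [-45] -> [-45] -> -45
  [-46, 39, 18, -23] -> [-46, -23, 18, 39] -> [-46, -23] -> [-23] -> [-23] -> -23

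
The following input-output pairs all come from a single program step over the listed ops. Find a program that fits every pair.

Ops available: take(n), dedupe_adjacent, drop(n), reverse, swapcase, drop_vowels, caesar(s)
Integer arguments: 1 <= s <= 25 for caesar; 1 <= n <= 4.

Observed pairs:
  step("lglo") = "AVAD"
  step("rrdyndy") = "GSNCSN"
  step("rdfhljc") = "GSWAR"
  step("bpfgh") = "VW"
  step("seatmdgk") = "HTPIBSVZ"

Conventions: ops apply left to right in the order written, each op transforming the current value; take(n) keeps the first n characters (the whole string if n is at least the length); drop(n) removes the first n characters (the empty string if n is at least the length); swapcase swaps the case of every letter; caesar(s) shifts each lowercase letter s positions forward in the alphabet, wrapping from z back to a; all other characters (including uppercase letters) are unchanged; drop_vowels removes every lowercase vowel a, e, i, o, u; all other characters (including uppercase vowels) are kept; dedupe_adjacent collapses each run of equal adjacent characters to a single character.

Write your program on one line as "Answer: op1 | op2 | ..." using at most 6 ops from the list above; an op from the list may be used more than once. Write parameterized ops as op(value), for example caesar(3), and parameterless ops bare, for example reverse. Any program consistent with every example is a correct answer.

caesar(25) | drop_vowels | caesar(16) | swapcase | dedupe_adjacent

Check, running the answer program on each example:
  "lglo" -> "kfkn" -> "kfkn" -> "avad" -> "AVAD" -> "AVAD"
  "rrdyndy" -> "qqcxmcx" -> "qqcxmcx" -> "ggsncsn" -> "GGSNCSN" -> "GSNCSN"
  "rdfhljc" -> "qcegkib" -> "qcgkb" -> "gswar" -> "GSWAR" -> "GSWAR"
  "bpfgh" -> "aoefg" -> "fg" -> "vw" -> "VW" -> "VW"
  "seatmdgk" -> "rdzslcfj" -> "rdzslcfj" -> "htpibsvz" -> "HTPIBSVZ" -> "HTPIBSVZ"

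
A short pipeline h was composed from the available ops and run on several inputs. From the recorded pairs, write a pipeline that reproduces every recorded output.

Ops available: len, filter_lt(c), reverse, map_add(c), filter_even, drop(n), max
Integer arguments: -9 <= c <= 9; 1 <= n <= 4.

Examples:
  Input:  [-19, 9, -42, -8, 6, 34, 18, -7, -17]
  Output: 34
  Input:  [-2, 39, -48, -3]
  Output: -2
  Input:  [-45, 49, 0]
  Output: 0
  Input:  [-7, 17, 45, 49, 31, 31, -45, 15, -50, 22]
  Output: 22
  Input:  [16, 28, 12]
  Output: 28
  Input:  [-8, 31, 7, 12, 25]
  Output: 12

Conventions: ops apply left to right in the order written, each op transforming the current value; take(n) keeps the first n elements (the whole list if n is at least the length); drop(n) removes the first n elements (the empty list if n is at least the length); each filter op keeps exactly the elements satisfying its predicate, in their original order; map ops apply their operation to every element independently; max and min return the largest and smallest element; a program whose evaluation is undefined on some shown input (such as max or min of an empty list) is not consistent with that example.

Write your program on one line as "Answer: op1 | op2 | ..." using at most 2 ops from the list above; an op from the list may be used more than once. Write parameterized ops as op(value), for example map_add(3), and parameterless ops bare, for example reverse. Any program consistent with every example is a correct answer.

filter_even | max

Check, running the answer program on each example:
  [-19, 9, -42, -8, 6, 34, 18, -7, -17] -> [-42, -8, 6, 34, 18] -> 34
  [-2, 39, -48, -3] -> [-2, -48] -> -2
  [-45, 49, 0] -> [0] -> 0
  [-7, 17, 45, 49, 31, 31, -45, 15, -50, 22] -> [-50, 22] -> 22
  [16, 28, 12] -> [16, 28, 12] -> 28
  [-8, 31, 7, 12, 25] -> [-8, 12] -> 12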